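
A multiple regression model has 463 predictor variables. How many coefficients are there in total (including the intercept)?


Including the intercept, the model has 463 predictor coefficients + 1 intercept.
Total = 464.

464


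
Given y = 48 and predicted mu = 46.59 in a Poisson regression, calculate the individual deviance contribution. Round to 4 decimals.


First: ln(48/46.59) = 0.029815.
Then: 48 * 0.029815 = 1.431120.
y - mu = 48 - 46.59 = 1.41.
D = 2(1.431120 - 1.41) = 0.042240, which rounds to 0.0422.

0.0422


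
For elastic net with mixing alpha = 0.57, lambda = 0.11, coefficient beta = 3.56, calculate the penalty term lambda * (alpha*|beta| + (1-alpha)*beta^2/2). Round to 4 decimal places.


L1 component = 0.57 * |3.56| = 2.0292.
L2 component = 0.43 * 3.56^2 / 2 = 2.7248.
Penalty = 0.11 * (2.0292 + 2.7248) = 0.11 * 4.7540 = 0.5229.

0.5229


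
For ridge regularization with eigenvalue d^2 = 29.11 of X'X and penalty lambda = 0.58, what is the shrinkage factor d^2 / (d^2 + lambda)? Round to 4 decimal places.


Compute the denominator: 29.11 + 0.58 = 29.6900.
Shrinkage factor = 29.11 / 29.6900 = 0.9805.

0.9805


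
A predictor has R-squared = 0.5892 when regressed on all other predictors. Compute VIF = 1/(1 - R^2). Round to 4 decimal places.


VIF = 1 / (1 - 0.5892).
= 1 / 0.4108 = 2.4343.

2.4343


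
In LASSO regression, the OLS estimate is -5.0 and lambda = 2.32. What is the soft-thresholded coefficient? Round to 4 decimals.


|beta_OLS| = 5.0.
lambda = 2.32.
Since |beta| > lambda, coefficient = sign(beta)*(|beta| - lambda) = -2.6800.
Result = -2.6800.

-2.6800


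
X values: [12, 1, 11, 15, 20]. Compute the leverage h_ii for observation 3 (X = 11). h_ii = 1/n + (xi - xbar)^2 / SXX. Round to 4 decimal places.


n = 5, xbar = 11.8000.
SXX = sum((xi - xbar)^2) = 194.8000.
h = 1/5 + (11 - 11.8000)^2 / 194.8000 = 0.2033.

0.2033


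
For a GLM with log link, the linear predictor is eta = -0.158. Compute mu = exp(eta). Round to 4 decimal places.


Apply the inverse link:
mu = e^-0.158 = 0.8538.

0.8538


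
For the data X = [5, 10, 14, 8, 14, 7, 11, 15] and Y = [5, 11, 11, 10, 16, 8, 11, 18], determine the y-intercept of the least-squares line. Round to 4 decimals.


The slope is b1 = 1.0106.
Sample means are xbar = 10.5000 and ybar = 11.2500.
Intercept: b0 = 11.2500 - (1.0106)(10.5000) = 0.6383.

0.6383


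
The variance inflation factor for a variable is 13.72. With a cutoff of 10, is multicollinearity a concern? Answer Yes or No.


Compare VIF = 13.72 to the threshold of 10.
13.72 >= 10, so the answer is Yes.

Yes


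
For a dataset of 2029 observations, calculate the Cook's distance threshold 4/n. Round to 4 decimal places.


The threshold is 4/n.
4/2029 = 0.0020.

0.0020


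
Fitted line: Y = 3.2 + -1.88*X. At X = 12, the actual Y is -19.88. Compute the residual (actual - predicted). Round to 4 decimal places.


Fitted value at X = 12 is yhat = 3.2 + -1.88*12 = -19.3600.
Residual = -19.88 - -19.3600 = -0.5200.

-0.5200


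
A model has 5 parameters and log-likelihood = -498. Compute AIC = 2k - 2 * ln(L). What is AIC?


AIC = 2*5 - 2*(-498).
= 10 + 996 = 1006.

1006


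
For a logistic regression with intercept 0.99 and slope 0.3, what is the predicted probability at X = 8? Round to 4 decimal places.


Compute z = 0.99 + (0.3)(8) = 3.3900.
exp(-z) = 0.0337.
P = 1/(1 + 0.0337) = 0.9674.

0.9674


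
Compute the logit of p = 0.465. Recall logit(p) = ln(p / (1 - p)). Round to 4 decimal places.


Compute the odds: 0.465/0.535 = 0.8692.
Take the natural log: ln(0.8692) = -0.1402.

-0.1402


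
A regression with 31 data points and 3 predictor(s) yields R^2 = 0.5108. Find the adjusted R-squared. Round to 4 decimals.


Plug in: Adj R^2 = 1 - (1 - 0.5108) * 30/27.
= 1 - 0.4892 * 30/27
= 1 - 14.6760 / 27
= 1 - 0.5436 = 0.4564.

0.4564


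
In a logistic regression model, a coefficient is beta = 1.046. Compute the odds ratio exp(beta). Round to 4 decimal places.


Odds ratio = exp(beta) = exp(1.046).
= 2.8462.

2.8462


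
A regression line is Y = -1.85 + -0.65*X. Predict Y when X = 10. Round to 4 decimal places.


Substitute X = 10 into the equation:
Y = -1.85 + -0.65 * 10 = -1.85 + -6.5000 = -8.3500.

-8.3500


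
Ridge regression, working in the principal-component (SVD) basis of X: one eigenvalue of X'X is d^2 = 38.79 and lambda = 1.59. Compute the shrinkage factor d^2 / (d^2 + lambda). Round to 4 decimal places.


Denominator = d^2 + lambda = 38.79 + 1.59 = 40.3800.
Shrinkage = 38.79 / 40.3800 = 0.9606.

0.9606


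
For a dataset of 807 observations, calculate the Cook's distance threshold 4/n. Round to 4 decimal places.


The threshold is 4/n.
4/807 = 0.0050.

0.0050


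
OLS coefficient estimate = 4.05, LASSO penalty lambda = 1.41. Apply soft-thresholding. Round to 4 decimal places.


Absolute value: |4.05| = 4.05.
Compare to lambda = 1.41.
Since |beta| > lambda, coefficient = sign(beta)*(|beta| - lambda) = 2.6400.

2.6400


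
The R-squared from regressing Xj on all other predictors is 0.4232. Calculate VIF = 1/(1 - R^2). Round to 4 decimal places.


Denominator: 1 - 0.4232 = 0.5768.
VIF = 1 / 0.5768 = 1.7337.

1.7337


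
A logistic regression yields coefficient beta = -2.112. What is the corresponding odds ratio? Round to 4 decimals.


exp(-2.112) = 0.1210.
So the odds ratio is 0.1210.

0.1210


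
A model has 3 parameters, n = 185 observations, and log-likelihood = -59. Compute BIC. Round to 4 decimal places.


Compute k*ln(n) = 3*ln(185) = 3*5.220356 = 15.661068.
Then -2*loglik = 118.
BIC = 15.661068 + 118 = 133.661068, which rounds to 133.6611.

133.6611


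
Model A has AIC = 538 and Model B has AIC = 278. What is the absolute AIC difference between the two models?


|AIC_A - AIC_B| = |538 - 278| = 260.
Model B is preferred (lower AIC).

260


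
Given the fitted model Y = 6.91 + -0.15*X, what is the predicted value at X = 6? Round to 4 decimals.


Plug X = 6 into Y = 6.91 + -0.15*X:
Y = 6.91 + -0.9000 = 6.0100.

6.0100


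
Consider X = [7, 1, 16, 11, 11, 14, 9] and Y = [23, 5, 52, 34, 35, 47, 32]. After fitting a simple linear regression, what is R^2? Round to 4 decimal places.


The fitted line is Y = 1.5710 + 3.1450*X.
SSres = 12.9556, SStot = 1445.7143.
R^2 = 1 - SSres/SStot = 0.9910.

0.9910


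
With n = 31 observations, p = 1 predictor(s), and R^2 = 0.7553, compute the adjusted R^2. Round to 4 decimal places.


Using the formula:
(1 - 0.7553) = 0.2447.
Multiply by 30/29: 0.2447 * 30 = 7.3410, then 7.3410 / 29 = 0.2531.
Adj R^2 = 1 - 0.2531 = 0.7469.

0.7469


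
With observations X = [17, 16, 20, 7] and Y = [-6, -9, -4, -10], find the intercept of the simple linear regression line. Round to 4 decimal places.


Compute b1 = 0.4149 from the OLS formula.
With xbar = 15.0000 and ybar = -7.2500, the intercept is:
b0 = -7.2500 - 0.4149 * 15.0000 = -13.4734.

-13.4734


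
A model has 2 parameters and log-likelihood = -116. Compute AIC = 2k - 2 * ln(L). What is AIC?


AIC = 2*2 - 2*(-116).
= 4 + 232 = 236.

236


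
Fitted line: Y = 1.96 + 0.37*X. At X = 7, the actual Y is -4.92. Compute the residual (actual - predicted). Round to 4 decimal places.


Fitted value at X = 7 is yhat = 1.96 + 0.37*7 = 4.5500.
Residual = -4.92 - 4.5500 = -9.4700.

-9.4700


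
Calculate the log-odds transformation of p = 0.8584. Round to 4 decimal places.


The odds are p/(1-p) = 0.8584 / 0.1416 = 6.0621.
logit(p) = ln(6.0621) = 1.8021.

1.8021


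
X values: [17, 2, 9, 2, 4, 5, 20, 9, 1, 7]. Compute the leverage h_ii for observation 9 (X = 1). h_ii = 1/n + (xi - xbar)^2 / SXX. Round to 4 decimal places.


Compute xbar = 7.6000 with n = 10 observations.
SXX = 372.4000.
Leverage = 1/10 + (1 - 7.6000)^2/372.4000 = 0.2170.

0.2170


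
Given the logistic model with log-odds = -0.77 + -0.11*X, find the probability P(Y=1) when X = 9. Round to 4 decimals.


Compute z = -0.77 + (-0.11)(9) = -1.7600.
exp(-z) = 5.8124.
P = 1/(1 + 5.8124) = 0.1468.

0.1468


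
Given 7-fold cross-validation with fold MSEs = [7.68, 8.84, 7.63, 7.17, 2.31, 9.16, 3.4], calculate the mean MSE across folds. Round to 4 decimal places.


Sum of fold MSEs = 46.1900.
Average = 46.1900 / 7 = 6.5986.

6.5986


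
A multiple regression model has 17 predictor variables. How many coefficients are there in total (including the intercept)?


Including the intercept, the model has 17 predictor coefficients + 1 intercept.
Total = 18.

18


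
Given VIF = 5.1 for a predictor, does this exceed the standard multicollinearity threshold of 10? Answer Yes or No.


Compare VIF = 5.1 to the threshold of 10.
5.1 < 10, so the answer is No.

No


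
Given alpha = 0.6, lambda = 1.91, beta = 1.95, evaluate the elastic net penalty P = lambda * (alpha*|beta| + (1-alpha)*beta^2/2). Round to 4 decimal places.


L1 component = 0.6 * |1.95| = 1.1700.
L2 component = 0.4 * 1.95^2 / 2 = 0.7605.
Penalty = 1.91 * (1.1700 + 0.7605) = 1.91 * 1.9305 = 3.6873.

3.6873


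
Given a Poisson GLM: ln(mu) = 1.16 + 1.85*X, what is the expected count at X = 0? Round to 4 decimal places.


Compute eta = 1.16 + 1.85 * 0 = 1.1600.
Apply inverse link: mu = e^1.1600 = 3.1899.

3.1899


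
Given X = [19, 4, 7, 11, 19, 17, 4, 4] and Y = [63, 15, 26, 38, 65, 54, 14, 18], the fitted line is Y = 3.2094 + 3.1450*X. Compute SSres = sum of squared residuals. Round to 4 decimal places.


Compute predicted values, then residuals = yi - yhat_i.
Residuals: [0.0356, -0.7894, 0.7756, 0.1956, 2.0356, -2.6744, -1.7894, 2.2106].
SSres = sum(residual^2) = 20.6490.

20.6490


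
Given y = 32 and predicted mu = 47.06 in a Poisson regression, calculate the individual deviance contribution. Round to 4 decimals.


y/mu = 32/47.06 = 0.679983 (approx.), and ln(32/47.06) = -0.385687.
y * ln(y/mu) = 32 * -0.385687 = -12.341984.
y - mu = -15.06.
D = 2 * (-12.341984 - -15.06) = 5.436032, which rounds to 5.4360.

5.4360


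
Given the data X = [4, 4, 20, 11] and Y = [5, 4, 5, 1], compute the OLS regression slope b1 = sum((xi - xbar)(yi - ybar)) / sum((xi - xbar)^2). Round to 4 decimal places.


Calculate xbar = 9.7500, ybar = 3.7500.
S_xx = 172.7500, S_xy = 0.7500.
Using b1 = S_xy / S_xx = 0.7500 / 172.7500, we get b1 = 0.0043.

0.0043


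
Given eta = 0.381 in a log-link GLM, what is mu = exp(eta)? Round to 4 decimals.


Apply the inverse link:
mu = e^0.381 = 1.4637.

1.4637


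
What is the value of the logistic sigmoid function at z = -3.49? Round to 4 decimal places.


First, exp(3.4900) = 32.7859.
Then sigma(z) = 1/(1 + 32.7859) = 0.0296.

0.0296


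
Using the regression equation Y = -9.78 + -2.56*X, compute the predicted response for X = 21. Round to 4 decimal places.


Predicted value:
Y = -9.78 + (-2.56)(21) = -9.78 + -53.7600 = -63.5400.

-63.5400


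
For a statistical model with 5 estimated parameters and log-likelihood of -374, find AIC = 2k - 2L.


AIC = 2k - 2*loglik = 2(5) - 2(-374).
= 10 + 748 = 758.

758


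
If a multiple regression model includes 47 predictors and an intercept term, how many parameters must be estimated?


Total coefficients = number of predictors + 1 (for the intercept).
= 47 + 1 = 48.

48


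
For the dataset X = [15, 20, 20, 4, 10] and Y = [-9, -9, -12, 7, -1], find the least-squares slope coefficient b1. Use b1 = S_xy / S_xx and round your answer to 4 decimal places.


The sample means are xbar = 13.8000 and ybar = -4.8000.
Compute S_xx = 188.8000 and S_xy = -205.8000.
Slope b1 = S_xy / S_xx = -205.8000 / 188.8000 = -1.0900.

-1.0900


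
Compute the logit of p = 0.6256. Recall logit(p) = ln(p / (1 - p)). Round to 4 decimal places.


Compute the odds: 0.6256/0.3744 = 1.6709.
Take the natural log: ln(1.6709) = 0.5134.

0.5134


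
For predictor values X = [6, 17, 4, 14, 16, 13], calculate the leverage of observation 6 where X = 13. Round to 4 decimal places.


n = 6, xbar = 11.6667.
SXX = sum((xi - xbar)^2) = 145.3333.
h = 1/6 + (13 - 11.6667)^2 / 145.3333 = 0.1789.

0.1789


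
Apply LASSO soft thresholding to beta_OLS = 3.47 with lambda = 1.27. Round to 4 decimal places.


Absolute value: |3.47| = 3.47.
Compare to lambda = 1.27.
Since |beta| > lambda, coefficient = sign(beta)*(|beta| - lambda) = 2.2000.

2.2000


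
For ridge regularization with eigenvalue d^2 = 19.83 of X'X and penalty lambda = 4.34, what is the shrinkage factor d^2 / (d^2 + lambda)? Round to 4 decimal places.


d^2 + lambda = 19.83 + 4.34 = 24.1700.
Shrinkage factor = 19.83/24.1700 = 0.8204.

0.8204


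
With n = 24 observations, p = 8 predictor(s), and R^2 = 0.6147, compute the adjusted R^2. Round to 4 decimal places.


Adjusted R^2 = 1 - (1 - R^2) * (n-1)/(n-p-1).
(1 - R^2) = 0.3853.
(n-1)/(n-p-1) = 23/15.
(1 - R^2) * (n-1) = 0.3853 * 23 = 8.8619.
Divide by (n-p-1): 8.8619 / 15 = 0.5908.
Adj R^2 = 1 - 0.5908 = 0.4092.

0.4092


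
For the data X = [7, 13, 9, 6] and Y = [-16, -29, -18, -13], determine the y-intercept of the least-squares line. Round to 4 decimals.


The slope is b1 = -2.2261.
Sample means are xbar = 8.7500 and ybar = -19.0000.
Intercept: b0 = -19.0000 - (-2.2261)(8.7500) = 0.4783.

0.4783


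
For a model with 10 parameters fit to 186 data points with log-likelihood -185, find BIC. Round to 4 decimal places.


k * ln(n) = 10 * ln(186) = 10 * 5.225747 = 52.257470.
-2 * loglik = -2 * (-185) = 370.
BIC = 52.257470 + 370 = 422.257470, which rounds to 422.2575.

422.2575


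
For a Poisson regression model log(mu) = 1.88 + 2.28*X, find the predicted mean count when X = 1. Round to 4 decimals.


eta = 1.88 + 2.28 * 1 = 4.1600.
mu = exp(4.1600) = 64.0715.

64.0715


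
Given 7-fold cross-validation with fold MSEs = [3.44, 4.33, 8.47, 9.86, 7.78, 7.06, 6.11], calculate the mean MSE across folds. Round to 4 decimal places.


Sum of fold MSEs = 47.0500.
Average = 47.0500 / 7 = 6.7214.

6.7214


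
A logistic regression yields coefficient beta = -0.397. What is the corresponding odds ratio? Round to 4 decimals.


exp(-0.397) = 0.6723.
So the odds ratio is 0.6723.

0.6723


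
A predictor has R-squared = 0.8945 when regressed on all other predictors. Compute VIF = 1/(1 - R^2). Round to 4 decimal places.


Using VIF = 1/(1 - R^2_j):
1 - 0.8945 = 0.1055.
VIF = 9.4787.

9.4787


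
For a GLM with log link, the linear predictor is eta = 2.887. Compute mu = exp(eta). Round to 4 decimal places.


Apply the inverse link:
mu = e^2.887 = 17.9394.

17.9394


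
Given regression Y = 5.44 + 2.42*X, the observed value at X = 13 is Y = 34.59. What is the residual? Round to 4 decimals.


Predicted = 5.44 + 2.42 * 13 = 36.9000.
Residual = 34.59 - 36.9000 = -2.3100.

-2.3100


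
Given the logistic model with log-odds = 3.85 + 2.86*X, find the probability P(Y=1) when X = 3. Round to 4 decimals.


Compute z = 3.85 + (2.86)(3) = 12.4300.
exp(-z) = 0.0000.
P = 1/(1 + 0.0000) = 1.0000.

1.0000


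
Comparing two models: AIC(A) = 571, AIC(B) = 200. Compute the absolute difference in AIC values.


Absolute difference = |571 - 200| = 371.
The model with lower AIC (B) is preferred.

371


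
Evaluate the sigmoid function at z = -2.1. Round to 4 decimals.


Compute exp(2.1000) = 8.1662.
Sigmoid = 1 / (1 + 8.1662) = 1 / 9.1662 = 0.1091.

0.1091


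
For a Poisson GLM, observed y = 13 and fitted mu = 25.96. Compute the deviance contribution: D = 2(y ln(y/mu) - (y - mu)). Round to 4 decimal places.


y/mu = 13/25.96 = 0.500770 (approx.), and ln(13/25.96) = -0.691608.
y * ln(y/mu) = 13 * -0.691608 = -8.990904.
y - mu = -12.96.
D = 2 * (-8.990904 - -12.96) = 7.938192, which rounds to 7.9382.

7.9382


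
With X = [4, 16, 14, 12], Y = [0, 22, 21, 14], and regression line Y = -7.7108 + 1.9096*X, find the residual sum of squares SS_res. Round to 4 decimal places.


For each point, residual = actual - predicted.
Residuals: [0.0724, -0.8428, 1.9764, -1.2044].
Sum of squared residuals = 6.0723.

6.0723


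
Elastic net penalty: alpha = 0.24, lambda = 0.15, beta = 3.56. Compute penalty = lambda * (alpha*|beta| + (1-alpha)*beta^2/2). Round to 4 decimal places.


alpha * |beta| = 0.24 * 3.56 = 0.8544.
(1-alpha) * beta^2/2 = 0.76 * 12.6736/2 = 4.8160.
Total = 0.15 * (0.8544 + 4.8160) = 0.8506.

0.8506


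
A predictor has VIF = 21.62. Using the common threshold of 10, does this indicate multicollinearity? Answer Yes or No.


The threshold is 10.
VIF = 21.62 is >= 10.
Multicollinearity indication: Yes.

Yes


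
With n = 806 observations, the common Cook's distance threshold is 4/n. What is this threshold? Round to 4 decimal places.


Using the rule of thumb:
Threshold = 4 / 806 = 0.0050.

0.0050


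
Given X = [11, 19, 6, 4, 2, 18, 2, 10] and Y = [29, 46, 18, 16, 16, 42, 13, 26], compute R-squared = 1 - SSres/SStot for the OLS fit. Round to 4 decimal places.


The fitted line is Y = 9.1934 + 1.8396*X.
SSres = 21.3208, SStot = 1097.5000.
R^2 = 1 - SSres/SStot = 0.9806.

0.9806


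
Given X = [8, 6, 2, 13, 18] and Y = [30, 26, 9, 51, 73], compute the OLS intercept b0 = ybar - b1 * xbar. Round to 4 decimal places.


The slope is b1 = 3.9588.
Sample means are xbar = 9.4000 and ybar = 37.8000.
Intercept: b0 = 37.8000 - (3.9588)(9.4000) = 0.5876.

0.5876


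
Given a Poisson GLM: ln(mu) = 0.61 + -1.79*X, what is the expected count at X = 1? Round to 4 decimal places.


eta = 0.61 + -1.79 * 1 = -1.1800.
mu = exp(-1.1800) = 0.3073.

0.3073


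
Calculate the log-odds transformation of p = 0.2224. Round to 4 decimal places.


1 - p = 0.7776.
p/(1-p) = 0.2860.
logit = ln(0.2860) = -1.2517.

-1.2517


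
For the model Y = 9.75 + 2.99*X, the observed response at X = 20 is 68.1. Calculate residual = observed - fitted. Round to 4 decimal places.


Compute yhat = 9.75 + (2.99)(20) = 69.5500.
Residual = actual - predicted = 68.1 - 69.5500 = -1.4500.

-1.4500


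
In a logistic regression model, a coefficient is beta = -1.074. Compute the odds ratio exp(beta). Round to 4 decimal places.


exp(-1.074) = 0.3416.
So the odds ratio is 0.3416.

0.3416


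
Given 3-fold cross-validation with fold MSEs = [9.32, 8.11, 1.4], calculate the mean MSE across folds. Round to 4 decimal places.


Add all fold MSEs: 18.8300.
Divide by k = 3: 18.8300/3 = 6.2767.

6.2767


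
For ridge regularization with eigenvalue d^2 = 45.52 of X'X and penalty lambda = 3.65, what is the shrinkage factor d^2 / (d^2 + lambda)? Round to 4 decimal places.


Compute the denominator: 45.52 + 3.65 = 49.1700.
Shrinkage factor = 45.52 / 49.1700 = 0.9258.

0.9258


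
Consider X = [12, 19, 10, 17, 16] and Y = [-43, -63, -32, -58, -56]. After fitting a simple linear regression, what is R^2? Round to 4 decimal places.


The fitted line is Y = -0.3285 + -3.3832*X.
SSres = 13.9526, SStot = 641.2000.
R^2 = 1 - SSres/SStot = 0.9782.

0.9782


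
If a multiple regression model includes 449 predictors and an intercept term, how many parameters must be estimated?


Each predictor gets one coefficient, plus one intercept.
Total parameters = 449 + 1 = 450.

450


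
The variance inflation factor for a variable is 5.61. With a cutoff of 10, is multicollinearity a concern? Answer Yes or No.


Check: VIF = 5.61 vs threshold = 10.
Since 5.61 < 10, the answer is No.

No


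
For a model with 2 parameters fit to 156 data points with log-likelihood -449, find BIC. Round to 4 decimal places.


k * ln(n) = 2 * ln(156) = 2 * 5.049856 = 10.099712.
-2 * loglik = -2 * (-449) = 898.
BIC = 10.099712 + 898 = 908.099712, which rounds to 908.0997.

908.0997


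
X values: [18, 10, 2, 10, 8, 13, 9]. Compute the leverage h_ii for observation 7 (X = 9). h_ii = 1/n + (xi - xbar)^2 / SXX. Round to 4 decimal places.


n = 7, xbar = 10.0000.
SXX = sum((xi - xbar)^2) = 142.0000.
h = 1/7 + (9 - 10.0000)^2 / 142.0000 = 0.1499.

0.1499


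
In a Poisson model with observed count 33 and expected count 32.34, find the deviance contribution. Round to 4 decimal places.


First: ln(33/32.34) = 0.020203.
Then: 33 * 0.020203 = 0.666699.
y - mu = 33 - 32.34 = 0.66.
D = 2(0.666699 - 0.66) = 0.013398, which rounds to 0.0134.

0.0134


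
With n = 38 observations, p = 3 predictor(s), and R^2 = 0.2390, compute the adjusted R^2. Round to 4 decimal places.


Plug in: Adj R^2 = 1 - (1 - 0.2390) * 37/34.
= 1 - 0.7610 * 37/34
= 1 - 28.1570 / 34
= 1 - 0.8281 = 0.1719.

0.1719


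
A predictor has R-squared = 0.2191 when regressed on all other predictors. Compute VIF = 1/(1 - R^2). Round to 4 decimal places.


VIF = 1 / (1 - 0.2191).
= 1 / 0.7809 = 1.2806.

1.2806


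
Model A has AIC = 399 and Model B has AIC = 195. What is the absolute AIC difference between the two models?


|AIC_A - AIC_B| = |399 - 195| = 204.
Model B is preferred (lower AIC).

204


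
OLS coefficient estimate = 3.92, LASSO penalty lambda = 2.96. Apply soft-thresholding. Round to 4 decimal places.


Check: |3.92| = 3.92 vs lambda = 2.96.
Since |beta| > lambda, coefficient = sign(beta)*(|beta| - lambda) = 0.9600.
Soft-thresholded coefficient = 0.9600.

0.9600


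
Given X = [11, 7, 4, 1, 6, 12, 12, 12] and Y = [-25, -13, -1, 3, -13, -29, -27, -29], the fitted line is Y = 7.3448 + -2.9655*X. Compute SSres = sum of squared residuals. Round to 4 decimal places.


Compute predicted values, then residuals = yi - yhat_i.
Residuals: [0.2757, 0.4137, 3.5172, -1.3793, -2.5518, -0.7588, 1.2412, -0.7588].
SSres = sum(residual^2) = 23.7241.

23.7241


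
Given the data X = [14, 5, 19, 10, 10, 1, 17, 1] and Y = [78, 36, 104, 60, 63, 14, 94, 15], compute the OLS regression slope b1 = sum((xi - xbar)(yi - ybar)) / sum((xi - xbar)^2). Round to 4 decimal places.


Calculate xbar = 9.6250, ybar = 58.0000.
S_xx = 331.8750, S_xy = 1639.0000.
Using b1 = S_xy / S_xx = 1639.0000 / 331.8750, we get b1 = 4.9386.

4.9386


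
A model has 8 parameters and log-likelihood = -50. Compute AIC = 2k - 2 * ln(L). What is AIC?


AIC = 2*8 - 2*(-50).
= 16 + 100 = 116.

116


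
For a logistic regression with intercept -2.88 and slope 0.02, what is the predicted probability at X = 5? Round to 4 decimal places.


z = -2.88 + 0.02 * 5 = -2.7800.
Sigmoid: P = 1 / (1 + exp(2.7800)) = 0.0584.

0.0584


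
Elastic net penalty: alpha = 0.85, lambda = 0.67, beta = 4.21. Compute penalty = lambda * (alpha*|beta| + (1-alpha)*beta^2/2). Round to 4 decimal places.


Compute:
L1 = 0.85 * 4.21 = 3.5785.
L2 = 0.15 * 4.21^2 / 2 = 1.3293.
Penalty = 0.67 * (3.5785 + 1.3293) = 3.2882.

3.2882


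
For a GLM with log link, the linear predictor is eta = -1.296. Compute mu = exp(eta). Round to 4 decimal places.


Apply the inverse link:
mu = e^-1.296 = 0.2736.

0.2736


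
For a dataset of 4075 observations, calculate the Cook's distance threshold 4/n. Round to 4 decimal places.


Using the rule of thumb:
Threshold = 4 / 4075 = 0.0010.

0.0010


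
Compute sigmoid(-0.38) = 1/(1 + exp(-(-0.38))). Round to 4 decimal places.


Compute exp(0.3800) = 1.4623.
Sigmoid = 1 / (1 + 1.4623) = 1 / 2.4623 = 0.4061.

0.4061


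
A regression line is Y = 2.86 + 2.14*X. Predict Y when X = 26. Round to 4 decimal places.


Predicted value:
Y = 2.86 + (2.14)(26) = 2.86 + 55.6400 = 58.5000.

58.5000


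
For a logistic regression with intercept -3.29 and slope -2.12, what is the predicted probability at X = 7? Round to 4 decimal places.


Linear predictor: z = -3.29 + -2.12 * 7 = -18.1300.
P = 1/(1 + exp(18.1300)) = 1/(1 + 74775436.5018) = 0.0000.

0.0000


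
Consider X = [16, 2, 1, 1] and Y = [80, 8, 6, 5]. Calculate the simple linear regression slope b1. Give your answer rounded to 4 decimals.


First compute the means: xbar = 5.0000, ybar = 24.7500.
Then S_xx = sum((xi - xbar)^2) = 162.0000.
S_xy = sum((xi - xbar)(yi - ybar)) = 812.0000.
b1 = S_xy / S_xx = 812.0000 / 162.0000 = 5.0123.

5.0123


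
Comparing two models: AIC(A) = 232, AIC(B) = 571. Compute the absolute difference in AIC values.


Compute |232 - 571| = 339.
Model A has the smaller AIC.

339


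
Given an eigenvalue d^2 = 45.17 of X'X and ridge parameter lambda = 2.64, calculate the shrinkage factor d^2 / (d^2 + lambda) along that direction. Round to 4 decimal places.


d^2 + lambda = 45.17 + 2.64 = 47.8100.
Shrinkage factor = 45.17/47.8100 = 0.9448.

0.9448


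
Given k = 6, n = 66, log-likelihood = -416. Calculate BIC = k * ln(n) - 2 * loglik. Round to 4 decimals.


ln(66) = 4.189655.
k * ln(n) = 6 * 4.189655 = 25.137930.
-2L = 832.
BIC = 25.137930 + 832 = 857.137930, which rounds to 857.1379.

857.1379


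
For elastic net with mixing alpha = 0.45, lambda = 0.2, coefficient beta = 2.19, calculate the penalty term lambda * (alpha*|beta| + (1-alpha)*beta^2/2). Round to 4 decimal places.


alpha * |beta| = 0.45 * 2.19 = 0.9855.
(1-alpha) * beta^2/2 = 0.55 * 4.7961/2 = 1.3189.
Total = 0.2 * (0.9855 + 1.3189) = 0.4609.

0.4609


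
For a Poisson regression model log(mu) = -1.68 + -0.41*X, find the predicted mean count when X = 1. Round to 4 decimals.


eta = -1.68 + -0.41 * 1 = -2.0900.
mu = exp(-2.0900) = 0.1237.

0.1237


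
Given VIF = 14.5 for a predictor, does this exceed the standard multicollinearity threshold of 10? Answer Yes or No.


Compare VIF = 14.5 to the threshold of 10.
14.5 >= 10, so the answer is Yes.

Yes


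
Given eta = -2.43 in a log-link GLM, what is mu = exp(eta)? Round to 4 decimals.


Apply the inverse link:
mu = e^-2.43 = 0.0880.

0.0880


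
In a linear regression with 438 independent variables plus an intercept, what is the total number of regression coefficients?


Including the intercept, the model has 438 predictor coefficients + 1 intercept.
Total = 439.

439


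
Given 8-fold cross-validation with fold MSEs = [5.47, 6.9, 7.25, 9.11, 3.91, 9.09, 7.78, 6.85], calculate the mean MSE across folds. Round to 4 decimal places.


Total MSE across folds = 56.3600.
CV-MSE = 56.3600/8 = 7.0450.

7.0450


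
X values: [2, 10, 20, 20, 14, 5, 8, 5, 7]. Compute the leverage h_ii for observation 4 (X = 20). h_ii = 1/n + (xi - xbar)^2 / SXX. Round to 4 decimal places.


n = 9, xbar = 10.1111.
SXX = sum((xi - xbar)^2) = 342.8889.
h = 1/9 + (20 - 10.1111)^2 / 342.8889 = 0.3963.

0.3963


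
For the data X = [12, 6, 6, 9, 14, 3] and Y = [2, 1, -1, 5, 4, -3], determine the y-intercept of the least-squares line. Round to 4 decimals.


The slope is b1 = 0.5781.
Sample means are xbar = 8.3333 and ybar = 1.3333.
Intercept: b0 = 1.3333 - (0.5781)(8.3333) = -3.4844.

-3.4844


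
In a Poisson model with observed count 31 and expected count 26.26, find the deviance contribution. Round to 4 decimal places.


First: ln(31/26.26) = 0.165940.
Then: 31 * 0.165940 = 5.144140.
y - mu = 31 - 26.26 = 4.74.
D = 2(5.144140 - 4.74) = 0.808280, which rounds to 0.8083.

0.8083


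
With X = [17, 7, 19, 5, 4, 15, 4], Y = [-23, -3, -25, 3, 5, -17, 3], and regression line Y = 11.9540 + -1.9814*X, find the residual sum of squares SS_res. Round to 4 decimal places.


Predicted values from Y = 11.9540 + -1.9814*X.
Residuals: [-1.2702, -1.0842, 0.6926, 0.9530, 0.9716, 0.7670, -1.0284].
SSres = 6.7667.

6.7667


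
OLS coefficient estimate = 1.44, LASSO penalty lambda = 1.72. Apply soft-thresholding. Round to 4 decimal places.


Absolute value: |1.44| = 1.44.
Compare to lambda = 1.72.
Since |beta| <= lambda, the coefficient is set to 0.

0.0000


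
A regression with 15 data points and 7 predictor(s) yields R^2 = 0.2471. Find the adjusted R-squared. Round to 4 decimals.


Plug in: Adj R^2 = 1 - (1 - 0.2471) * 14/7.
= 1 - 0.7529 * 14/7
= 1 - 10.5406 / 7
= 1 - 1.5058 = -0.5058.

-0.5058


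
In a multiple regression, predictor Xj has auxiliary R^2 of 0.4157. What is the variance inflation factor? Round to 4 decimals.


Using VIF = 1/(1 - R^2_j):
1 - 0.4157 = 0.5843.
VIF = 1.7114.

1.7114


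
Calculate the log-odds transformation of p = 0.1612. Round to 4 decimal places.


Compute the odds: 0.1612/0.8388 = 0.1922.
Take the natural log: ln(0.1922) = -1.6493.

-1.6493


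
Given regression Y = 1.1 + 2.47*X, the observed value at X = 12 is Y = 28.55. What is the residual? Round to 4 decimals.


Fitted value at X = 12 is yhat = 1.1 + 2.47*12 = 30.7400.
Residual = 28.55 - 30.7400 = -2.1900.

-2.1900


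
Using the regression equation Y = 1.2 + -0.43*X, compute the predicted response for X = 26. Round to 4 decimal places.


Substitute X = 26 into the equation:
Y = 1.2 + -0.43 * 26 = 1.2 + -11.1800 = -9.9800.

-9.9800


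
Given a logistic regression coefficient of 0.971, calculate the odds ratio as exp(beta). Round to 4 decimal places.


exp(0.971) = 2.6406.
So the odds ratio is 2.6406.

2.6406


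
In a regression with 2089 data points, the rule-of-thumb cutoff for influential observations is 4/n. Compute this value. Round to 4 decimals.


Using the rule of thumb:
Threshold = 4 / 2089 = 0.0019.

0.0019


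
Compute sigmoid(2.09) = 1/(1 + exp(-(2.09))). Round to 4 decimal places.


exp(-2.0900) = 0.1237.
1 + exp(-z) = 1.1237.
sigmoid = 1/1.1237 = 0.8899.

0.8899


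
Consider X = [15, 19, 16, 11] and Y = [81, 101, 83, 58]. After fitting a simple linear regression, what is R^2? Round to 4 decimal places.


After computing the OLS fit (b0=-0.3893, b1=5.3206):
SSres = 5.6336, SStot = 932.7500.
R^2 = 1 - 5.6336/932.7500 = 0.9940.

0.9940


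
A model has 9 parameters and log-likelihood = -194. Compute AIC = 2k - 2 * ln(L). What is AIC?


AIC = 2*9 - 2*(-194).
= 18 + 388 = 406.

406


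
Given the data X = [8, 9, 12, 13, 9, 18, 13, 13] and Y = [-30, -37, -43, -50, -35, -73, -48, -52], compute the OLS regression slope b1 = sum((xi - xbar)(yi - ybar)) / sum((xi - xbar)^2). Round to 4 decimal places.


Calculate xbar = 11.8750, ybar = -46.0000.
S_xx = 72.8750, S_xy = -298.0000.
Using b1 = S_xy / S_xx = -298.0000 / 72.8750, we get b1 = -4.0892.

-4.0892


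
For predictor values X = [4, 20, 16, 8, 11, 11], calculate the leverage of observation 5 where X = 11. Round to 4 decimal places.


Mean of X: xbar = 11.6667.
SXX = 161.3333.
For X = 11: h = 1/6 + (11 - 11.6667)^2/161.3333 = 0.1694.

0.1694


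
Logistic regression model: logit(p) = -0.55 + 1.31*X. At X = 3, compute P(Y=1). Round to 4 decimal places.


z = -0.55 + 1.31 * 3 = 3.3800.
Sigmoid: P = 1 / (1 + exp(-3.3800)) = 0.9671.

0.9671


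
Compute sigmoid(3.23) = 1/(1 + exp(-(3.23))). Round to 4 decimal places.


exp(-3.2300) = 0.0396.
1 + exp(-z) = 1.0396.
sigmoid = 1/1.0396 = 0.9619.

0.9619


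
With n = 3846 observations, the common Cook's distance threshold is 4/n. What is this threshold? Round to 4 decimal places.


Using the rule of thumb:
Threshold = 4 / 3846 = 0.0010.

0.0010


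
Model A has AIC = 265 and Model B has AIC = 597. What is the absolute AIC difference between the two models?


Compute |265 - 597| = 332.
Model A has the smaller AIC.

332


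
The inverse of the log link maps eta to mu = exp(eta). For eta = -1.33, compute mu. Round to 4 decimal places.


The inverse log link gives:
mu = exp(-1.33) = 0.2645.

0.2645


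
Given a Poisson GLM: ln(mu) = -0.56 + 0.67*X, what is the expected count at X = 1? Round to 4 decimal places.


eta = -0.56 + 0.67 * 1 = 0.1100.
mu = exp(0.1100) = 1.1163.

1.1163


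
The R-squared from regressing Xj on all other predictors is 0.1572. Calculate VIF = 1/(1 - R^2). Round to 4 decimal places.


VIF = 1 / (1 - 0.1572).
= 1 / 0.8428 = 1.1865.

1.1865


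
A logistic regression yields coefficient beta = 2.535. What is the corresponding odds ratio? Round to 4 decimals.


The odds ratio is computed as:
OR = e^(2.535) = 12.6164.

12.6164


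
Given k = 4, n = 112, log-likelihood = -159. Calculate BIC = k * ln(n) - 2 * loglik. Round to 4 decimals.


Compute k*ln(n) = 4*ln(112) = 4*4.718499 = 18.873996.
Then -2*loglik = 318.
BIC = 18.873996 + 318 = 336.873996, which rounds to 336.8740.

336.8740


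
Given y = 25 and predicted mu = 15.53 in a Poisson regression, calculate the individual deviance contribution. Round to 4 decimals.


First: ln(25/15.53) = 0.476102.
Then: 25 * 0.476102 = 11.902550.
y - mu = 25 - 15.53 = 9.47.
D = 2(11.902550 - 9.47) = 4.865100, which rounds to 4.8651.

4.8651


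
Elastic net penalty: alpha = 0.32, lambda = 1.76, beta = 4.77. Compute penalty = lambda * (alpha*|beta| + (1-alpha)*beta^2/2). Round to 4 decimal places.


L1 component = 0.32 * |4.77| = 1.5264.
L2 component = 0.68 * 4.77^2 / 2 = 7.7360.
Penalty = 1.76 * (1.5264 + 7.7360) = 1.76 * 9.2624 = 16.3018.

16.3018


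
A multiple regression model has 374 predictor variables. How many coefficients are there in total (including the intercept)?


Total coefficients = number of predictors + 1 (for the intercept).
= 374 + 1 = 375.

375


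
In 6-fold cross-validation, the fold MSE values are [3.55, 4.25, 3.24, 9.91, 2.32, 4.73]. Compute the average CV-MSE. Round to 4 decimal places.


Add all fold MSEs: 28.0000.
Divide by k = 6: 28.0000/6 = 4.6667.

4.6667


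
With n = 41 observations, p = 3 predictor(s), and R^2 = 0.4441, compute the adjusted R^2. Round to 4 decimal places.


Adjusted R^2 = 1 - (1 - R^2) * (n-1)/(n-p-1).
(1 - R^2) = 0.5559.
(n-1)/(n-p-1) = 40/37.
(1 - R^2) * (n-1) = 0.5559 * 40 = 22.2360.
Divide by (n-p-1): 22.2360 / 37 = 0.6010.
Adj R^2 = 1 - 0.6010 = 0.3990.

0.3990


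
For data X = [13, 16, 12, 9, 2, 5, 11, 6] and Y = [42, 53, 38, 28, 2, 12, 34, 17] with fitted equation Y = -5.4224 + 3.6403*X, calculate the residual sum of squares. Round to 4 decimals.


Compute predicted values, then residuals = yi - yhat_i.
Residuals: [0.0985, 0.1776, -0.2612, 0.6597, 0.1418, -0.7791, -0.6209, 0.5806].
SSres = sum(residual^2) = 1.8944.

1.8944


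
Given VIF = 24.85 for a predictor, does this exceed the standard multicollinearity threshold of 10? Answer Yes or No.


Compare VIF = 24.85 to the threshold of 10.
24.85 >= 10, so the answer is Yes.

Yes


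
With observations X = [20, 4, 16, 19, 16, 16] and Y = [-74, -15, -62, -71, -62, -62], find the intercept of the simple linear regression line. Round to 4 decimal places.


The slope is b1 = -3.7452.
Sample means are xbar = 15.1667 and ybar = -57.6667.
Intercept: b0 = -57.6667 - (-3.7452)(15.1667) = -0.8645.

-0.8645


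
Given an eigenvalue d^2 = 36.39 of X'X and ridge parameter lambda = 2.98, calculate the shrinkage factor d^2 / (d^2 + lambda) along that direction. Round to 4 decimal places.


Denominator = d^2 + lambda = 36.39 + 2.98 = 39.3700.
Shrinkage = 36.39 / 39.3700 = 0.9243.

0.9243


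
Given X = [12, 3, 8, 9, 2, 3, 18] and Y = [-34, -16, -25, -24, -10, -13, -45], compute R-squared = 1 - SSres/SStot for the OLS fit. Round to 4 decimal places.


After computing the OLS fit (b0=-7.2465, b1=-2.1141):
SSres = 16.2169, SStot = 922.8571.
R^2 = 1 - 16.2169/922.8571 = 0.9824.

0.9824


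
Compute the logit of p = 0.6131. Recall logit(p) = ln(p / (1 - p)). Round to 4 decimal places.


1 - p = 0.3869.
p/(1-p) = 1.5846.
logit = ln(1.5846) = 0.4604.

0.4604


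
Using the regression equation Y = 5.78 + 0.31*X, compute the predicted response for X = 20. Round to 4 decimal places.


Substitute X = 20 into the equation:
Y = 5.78 + 0.31 * 20 = 5.78 + 6.2000 = 11.9800.

11.9800


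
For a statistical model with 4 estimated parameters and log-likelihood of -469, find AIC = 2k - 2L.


Compute:
2k = 2*4 = 8.
-2*loglik = -2*(-469) = 938.
AIC = 8 + 938 = 946.

946


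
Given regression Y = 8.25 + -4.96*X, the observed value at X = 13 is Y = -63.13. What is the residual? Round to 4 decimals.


Compute yhat = 8.25 + (-4.96)(13) = -56.2300.
Residual = actual - predicted = -63.13 - -56.2300 = -6.9000.

-6.9000


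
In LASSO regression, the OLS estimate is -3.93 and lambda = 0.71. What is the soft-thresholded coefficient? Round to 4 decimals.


Absolute value: |-3.93| = 3.93.
Compare to lambda = 0.71.
Since |beta| > lambda, coefficient = sign(beta)*(|beta| - lambda) = -3.2200.

-3.2200


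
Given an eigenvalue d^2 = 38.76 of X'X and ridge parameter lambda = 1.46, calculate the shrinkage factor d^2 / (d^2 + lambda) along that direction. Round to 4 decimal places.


d^2 + lambda = 38.76 + 1.46 = 40.2200.
Shrinkage factor = 38.76/40.2200 = 0.9637.

0.9637


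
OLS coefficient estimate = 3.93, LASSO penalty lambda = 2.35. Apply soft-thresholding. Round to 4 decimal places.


Absolute value: |3.93| = 3.93.
Compare to lambda = 2.35.
Since |beta| > lambda, coefficient = sign(beta)*(|beta| - lambda) = 1.5800.

1.5800


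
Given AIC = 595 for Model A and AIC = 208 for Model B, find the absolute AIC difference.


Compute |595 - 208| = 387.
Model B has the smaller AIC.

387


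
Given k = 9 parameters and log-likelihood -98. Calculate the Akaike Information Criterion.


Compute:
2k = 2*9 = 18.
-2*loglik = -2*(-98) = 196.
AIC = 18 + 196 = 214.

214


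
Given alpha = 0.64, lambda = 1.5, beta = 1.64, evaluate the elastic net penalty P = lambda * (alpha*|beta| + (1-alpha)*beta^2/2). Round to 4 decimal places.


L1 component = 0.64 * |1.64| = 1.0496.
L2 component = 0.36 * 1.64^2 / 2 = 0.4841.
Penalty = 1.5 * (1.0496 + 0.4841) = 1.5 * 1.5337 = 2.3006.

2.3006


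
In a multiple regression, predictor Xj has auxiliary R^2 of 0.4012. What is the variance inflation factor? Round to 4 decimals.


Using VIF = 1/(1 - R^2_j):
1 - 0.4012 = 0.5988.
VIF = 1.6700.

1.6700


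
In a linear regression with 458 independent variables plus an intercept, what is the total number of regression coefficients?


Each predictor gets one coefficient, plus one intercept.
Total parameters = 458 + 1 = 459.

459


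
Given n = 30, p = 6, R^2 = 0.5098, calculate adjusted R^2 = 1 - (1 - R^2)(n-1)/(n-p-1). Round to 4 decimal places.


Using the formula:
(1 - 0.5098) = 0.4902.
Multiply by 29/23: 0.4902 * 29 = 14.2158, then 14.2158 / 23 = 0.6181.
Adj R^2 = 1 - 0.6181 = 0.3819.

0.3819


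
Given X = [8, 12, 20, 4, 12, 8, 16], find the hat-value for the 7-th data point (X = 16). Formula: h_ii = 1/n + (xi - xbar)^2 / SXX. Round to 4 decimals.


Compute xbar = 11.4286 with n = 7 observations.
SXX = 173.7143.
Leverage = 1/7 + (16 - 11.4286)^2/173.7143 = 0.2632.

0.2632


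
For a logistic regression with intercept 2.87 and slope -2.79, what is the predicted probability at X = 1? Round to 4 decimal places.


Linear predictor: z = 2.87 + -2.79 * 1 = 0.0800.
P = 1/(1 + exp(-0.0800)) = 1/(1 + 0.9231) = 0.5200.

0.5200


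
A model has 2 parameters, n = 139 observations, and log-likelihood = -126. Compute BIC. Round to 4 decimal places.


ln(139) = 4.934474.
k * ln(n) = 2 * 4.934474 = 9.868948.
-2L = 252.
BIC = 9.868948 + 252 = 261.868948, which rounds to 261.8689.

261.8689


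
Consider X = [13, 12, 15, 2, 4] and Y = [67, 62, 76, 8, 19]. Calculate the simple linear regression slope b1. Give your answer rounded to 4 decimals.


The sample means are xbar = 9.2000 and ybar = 46.4000.
Compute S_xx = 134.8000 and S_xy = 712.6000.
Slope b1 = S_xy / S_xx = 712.6000 / 134.8000 = 5.2864.

5.2864


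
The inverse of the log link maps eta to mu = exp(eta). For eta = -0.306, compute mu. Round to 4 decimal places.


The inverse log link gives:
mu = exp(-0.306) = 0.7364.

0.7364


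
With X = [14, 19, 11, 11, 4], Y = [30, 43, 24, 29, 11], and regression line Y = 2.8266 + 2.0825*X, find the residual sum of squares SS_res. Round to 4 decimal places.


For each point, residual = actual - predicted.
Residuals: [-1.9816, 0.6059, -1.7341, 3.2659, -0.1566].
Sum of squared residuals = 17.9916.

17.9916


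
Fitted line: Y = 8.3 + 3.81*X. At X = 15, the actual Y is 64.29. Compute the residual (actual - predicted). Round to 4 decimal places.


Compute yhat = 8.3 + (3.81)(15) = 65.4500.
Residual = actual - predicted = 64.29 - 65.4500 = -1.1600.

-1.1600
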